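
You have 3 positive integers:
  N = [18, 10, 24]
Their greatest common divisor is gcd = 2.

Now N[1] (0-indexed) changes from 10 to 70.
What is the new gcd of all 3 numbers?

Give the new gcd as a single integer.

Answer: 2

Derivation:
Numbers: [18, 10, 24], gcd = 2
Change: index 1, 10 -> 70
gcd of the OTHER numbers (without index 1): gcd([18, 24]) = 6
New gcd = gcd(g_others, new_val) = gcd(6, 70) = 2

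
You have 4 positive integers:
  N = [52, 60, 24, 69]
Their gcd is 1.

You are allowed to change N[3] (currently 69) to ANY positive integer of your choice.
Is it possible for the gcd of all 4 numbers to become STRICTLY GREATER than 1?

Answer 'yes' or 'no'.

Answer: yes

Derivation:
Current gcd = 1
gcd of all OTHER numbers (without N[3]=69): gcd([52, 60, 24]) = 4
The new gcd after any change is gcd(4, new_value).
This can be at most 4.
Since 4 > old gcd 1, the gcd CAN increase (e.g., set N[3] = 4).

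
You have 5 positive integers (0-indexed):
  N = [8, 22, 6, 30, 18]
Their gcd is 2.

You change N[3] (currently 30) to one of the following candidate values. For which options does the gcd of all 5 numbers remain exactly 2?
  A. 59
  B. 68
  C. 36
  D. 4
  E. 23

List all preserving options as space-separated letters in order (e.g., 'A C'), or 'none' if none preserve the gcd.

Old gcd = 2; gcd of others (without N[3]) = 2
New gcd for candidate v: gcd(2, v). Preserves old gcd iff gcd(2, v) = 2.
  Option A: v=59, gcd(2,59)=1 -> changes
  Option B: v=68, gcd(2,68)=2 -> preserves
  Option C: v=36, gcd(2,36)=2 -> preserves
  Option D: v=4, gcd(2,4)=2 -> preserves
  Option E: v=23, gcd(2,23)=1 -> changes

Answer: B C D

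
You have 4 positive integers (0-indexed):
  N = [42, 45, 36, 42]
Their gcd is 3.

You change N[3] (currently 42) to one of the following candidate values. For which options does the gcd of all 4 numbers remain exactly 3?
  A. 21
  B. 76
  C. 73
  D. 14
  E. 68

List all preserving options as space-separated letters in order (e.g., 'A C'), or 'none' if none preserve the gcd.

Answer: A

Derivation:
Old gcd = 3; gcd of others (without N[3]) = 3
New gcd for candidate v: gcd(3, v). Preserves old gcd iff gcd(3, v) = 3.
  Option A: v=21, gcd(3,21)=3 -> preserves
  Option B: v=76, gcd(3,76)=1 -> changes
  Option C: v=73, gcd(3,73)=1 -> changes
  Option D: v=14, gcd(3,14)=1 -> changes
  Option E: v=68, gcd(3,68)=1 -> changes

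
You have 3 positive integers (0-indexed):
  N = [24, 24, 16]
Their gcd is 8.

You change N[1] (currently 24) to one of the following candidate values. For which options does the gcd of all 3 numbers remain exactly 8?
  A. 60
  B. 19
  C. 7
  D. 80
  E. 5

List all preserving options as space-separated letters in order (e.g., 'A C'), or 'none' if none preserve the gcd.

Old gcd = 8; gcd of others (without N[1]) = 8
New gcd for candidate v: gcd(8, v). Preserves old gcd iff gcd(8, v) = 8.
  Option A: v=60, gcd(8,60)=4 -> changes
  Option B: v=19, gcd(8,19)=1 -> changes
  Option C: v=7, gcd(8,7)=1 -> changes
  Option D: v=80, gcd(8,80)=8 -> preserves
  Option E: v=5, gcd(8,5)=1 -> changes

Answer: D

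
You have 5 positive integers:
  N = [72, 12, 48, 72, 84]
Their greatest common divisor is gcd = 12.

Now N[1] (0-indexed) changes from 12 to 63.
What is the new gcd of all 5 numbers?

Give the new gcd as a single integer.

Answer: 3

Derivation:
Numbers: [72, 12, 48, 72, 84], gcd = 12
Change: index 1, 12 -> 63
gcd of the OTHER numbers (without index 1): gcd([72, 48, 72, 84]) = 12
New gcd = gcd(g_others, new_val) = gcd(12, 63) = 3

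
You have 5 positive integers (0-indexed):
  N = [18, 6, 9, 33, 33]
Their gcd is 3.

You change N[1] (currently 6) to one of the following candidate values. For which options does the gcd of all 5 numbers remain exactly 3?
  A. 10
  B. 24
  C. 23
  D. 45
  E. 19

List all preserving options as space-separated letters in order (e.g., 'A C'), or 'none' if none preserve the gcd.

Answer: B D

Derivation:
Old gcd = 3; gcd of others (without N[1]) = 3
New gcd for candidate v: gcd(3, v). Preserves old gcd iff gcd(3, v) = 3.
  Option A: v=10, gcd(3,10)=1 -> changes
  Option B: v=24, gcd(3,24)=3 -> preserves
  Option C: v=23, gcd(3,23)=1 -> changes
  Option D: v=45, gcd(3,45)=3 -> preserves
  Option E: v=19, gcd(3,19)=1 -> changes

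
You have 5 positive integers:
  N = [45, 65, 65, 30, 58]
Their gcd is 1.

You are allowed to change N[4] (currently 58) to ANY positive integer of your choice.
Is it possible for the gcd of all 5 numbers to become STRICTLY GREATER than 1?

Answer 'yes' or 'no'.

Answer: yes

Derivation:
Current gcd = 1
gcd of all OTHER numbers (without N[4]=58): gcd([45, 65, 65, 30]) = 5
The new gcd after any change is gcd(5, new_value).
This can be at most 5.
Since 5 > old gcd 1, the gcd CAN increase (e.g., set N[4] = 5).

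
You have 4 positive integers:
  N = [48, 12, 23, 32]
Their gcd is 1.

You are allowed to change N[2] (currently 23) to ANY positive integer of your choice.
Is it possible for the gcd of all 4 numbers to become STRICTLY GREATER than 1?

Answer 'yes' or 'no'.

Answer: yes

Derivation:
Current gcd = 1
gcd of all OTHER numbers (without N[2]=23): gcd([48, 12, 32]) = 4
The new gcd after any change is gcd(4, new_value).
This can be at most 4.
Since 4 > old gcd 1, the gcd CAN increase (e.g., set N[2] = 4).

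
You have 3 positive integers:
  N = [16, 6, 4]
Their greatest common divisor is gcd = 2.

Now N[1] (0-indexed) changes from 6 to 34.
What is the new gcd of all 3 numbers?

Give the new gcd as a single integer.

Answer: 2

Derivation:
Numbers: [16, 6, 4], gcd = 2
Change: index 1, 6 -> 34
gcd of the OTHER numbers (without index 1): gcd([16, 4]) = 4
New gcd = gcd(g_others, new_val) = gcd(4, 34) = 2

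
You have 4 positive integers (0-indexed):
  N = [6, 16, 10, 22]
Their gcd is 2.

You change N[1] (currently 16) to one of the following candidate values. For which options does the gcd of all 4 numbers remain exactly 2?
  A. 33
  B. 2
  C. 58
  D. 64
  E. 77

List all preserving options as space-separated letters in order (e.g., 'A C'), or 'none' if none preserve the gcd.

Old gcd = 2; gcd of others (without N[1]) = 2
New gcd for candidate v: gcd(2, v). Preserves old gcd iff gcd(2, v) = 2.
  Option A: v=33, gcd(2,33)=1 -> changes
  Option B: v=2, gcd(2,2)=2 -> preserves
  Option C: v=58, gcd(2,58)=2 -> preserves
  Option D: v=64, gcd(2,64)=2 -> preserves
  Option E: v=77, gcd(2,77)=1 -> changes

Answer: B C D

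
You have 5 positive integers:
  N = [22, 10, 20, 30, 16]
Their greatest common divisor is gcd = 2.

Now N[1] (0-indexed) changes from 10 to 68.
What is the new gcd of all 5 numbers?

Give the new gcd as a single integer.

Answer: 2

Derivation:
Numbers: [22, 10, 20, 30, 16], gcd = 2
Change: index 1, 10 -> 68
gcd of the OTHER numbers (without index 1): gcd([22, 20, 30, 16]) = 2
New gcd = gcd(g_others, new_val) = gcd(2, 68) = 2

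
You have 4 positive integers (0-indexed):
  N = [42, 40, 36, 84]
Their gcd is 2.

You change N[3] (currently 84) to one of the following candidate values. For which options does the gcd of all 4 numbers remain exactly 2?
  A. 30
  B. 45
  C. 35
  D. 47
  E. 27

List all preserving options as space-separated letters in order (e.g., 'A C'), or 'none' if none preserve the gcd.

Old gcd = 2; gcd of others (without N[3]) = 2
New gcd for candidate v: gcd(2, v). Preserves old gcd iff gcd(2, v) = 2.
  Option A: v=30, gcd(2,30)=2 -> preserves
  Option B: v=45, gcd(2,45)=1 -> changes
  Option C: v=35, gcd(2,35)=1 -> changes
  Option D: v=47, gcd(2,47)=1 -> changes
  Option E: v=27, gcd(2,27)=1 -> changes

Answer: A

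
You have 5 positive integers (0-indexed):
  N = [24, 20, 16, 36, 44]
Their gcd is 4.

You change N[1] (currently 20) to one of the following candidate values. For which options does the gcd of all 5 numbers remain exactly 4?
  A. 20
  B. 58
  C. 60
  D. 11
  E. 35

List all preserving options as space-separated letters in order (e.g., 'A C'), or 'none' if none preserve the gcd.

Answer: A C

Derivation:
Old gcd = 4; gcd of others (without N[1]) = 4
New gcd for candidate v: gcd(4, v). Preserves old gcd iff gcd(4, v) = 4.
  Option A: v=20, gcd(4,20)=4 -> preserves
  Option B: v=58, gcd(4,58)=2 -> changes
  Option C: v=60, gcd(4,60)=4 -> preserves
  Option D: v=11, gcd(4,11)=1 -> changes
  Option E: v=35, gcd(4,35)=1 -> changes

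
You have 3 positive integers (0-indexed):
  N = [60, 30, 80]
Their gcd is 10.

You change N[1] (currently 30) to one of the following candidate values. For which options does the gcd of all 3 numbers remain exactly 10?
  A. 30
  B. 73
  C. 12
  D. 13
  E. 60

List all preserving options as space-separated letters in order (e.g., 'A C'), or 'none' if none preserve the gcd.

Old gcd = 10; gcd of others (without N[1]) = 20
New gcd for candidate v: gcd(20, v). Preserves old gcd iff gcd(20, v) = 10.
  Option A: v=30, gcd(20,30)=10 -> preserves
  Option B: v=73, gcd(20,73)=1 -> changes
  Option C: v=12, gcd(20,12)=4 -> changes
  Option D: v=13, gcd(20,13)=1 -> changes
  Option E: v=60, gcd(20,60)=20 -> changes

Answer: A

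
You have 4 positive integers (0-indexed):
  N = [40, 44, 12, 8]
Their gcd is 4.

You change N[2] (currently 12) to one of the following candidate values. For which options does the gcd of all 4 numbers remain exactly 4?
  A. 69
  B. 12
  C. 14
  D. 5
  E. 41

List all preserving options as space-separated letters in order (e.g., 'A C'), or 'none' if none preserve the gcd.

Old gcd = 4; gcd of others (without N[2]) = 4
New gcd for candidate v: gcd(4, v). Preserves old gcd iff gcd(4, v) = 4.
  Option A: v=69, gcd(4,69)=1 -> changes
  Option B: v=12, gcd(4,12)=4 -> preserves
  Option C: v=14, gcd(4,14)=2 -> changes
  Option D: v=5, gcd(4,5)=1 -> changes
  Option E: v=41, gcd(4,41)=1 -> changes

Answer: B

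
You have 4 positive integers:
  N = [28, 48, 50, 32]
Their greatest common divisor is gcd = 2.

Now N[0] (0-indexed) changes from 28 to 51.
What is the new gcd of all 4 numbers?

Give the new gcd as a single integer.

Answer: 1

Derivation:
Numbers: [28, 48, 50, 32], gcd = 2
Change: index 0, 28 -> 51
gcd of the OTHER numbers (without index 0): gcd([48, 50, 32]) = 2
New gcd = gcd(g_others, new_val) = gcd(2, 51) = 1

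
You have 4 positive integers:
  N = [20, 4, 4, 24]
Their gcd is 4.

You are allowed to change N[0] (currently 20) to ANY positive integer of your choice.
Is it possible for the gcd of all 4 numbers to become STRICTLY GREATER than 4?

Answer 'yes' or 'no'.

Answer: no

Derivation:
Current gcd = 4
gcd of all OTHER numbers (without N[0]=20): gcd([4, 4, 24]) = 4
The new gcd after any change is gcd(4, new_value).
This can be at most 4.
Since 4 = old gcd 4, the gcd can only stay the same or decrease.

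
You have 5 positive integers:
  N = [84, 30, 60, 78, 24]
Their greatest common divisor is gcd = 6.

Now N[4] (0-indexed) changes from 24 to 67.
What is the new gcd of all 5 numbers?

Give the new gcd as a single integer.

Numbers: [84, 30, 60, 78, 24], gcd = 6
Change: index 4, 24 -> 67
gcd of the OTHER numbers (without index 4): gcd([84, 30, 60, 78]) = 6
New gcd = gcd(g_others, new_val) = gcd(6, 67) = 1

Answer: 1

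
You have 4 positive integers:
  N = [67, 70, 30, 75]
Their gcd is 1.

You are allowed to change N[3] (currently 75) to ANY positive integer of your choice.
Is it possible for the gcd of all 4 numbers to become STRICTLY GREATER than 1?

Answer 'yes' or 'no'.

Current gcd = 1
gcd of all OTHER numbers (without N[3]=75): gcd([67, 70, 30]) = 1
The new gcd after any change is gcd(1, new_value).
This can be at most 1.
Since 1 = old gcd 1, the gcd can only stay the same or decrease.

Answer: no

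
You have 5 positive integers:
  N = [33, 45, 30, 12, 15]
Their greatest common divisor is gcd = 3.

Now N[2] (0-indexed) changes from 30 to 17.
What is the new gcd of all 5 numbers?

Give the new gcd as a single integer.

Numbers: [33, 45, 30, 12, 15], gcd = 3
Change: index 2, 30 -> 17
gcd of the OTHER numbers (without index 2): gcd([33, 45, 12, 15]) = 3
New gcd = gcd(g_others, new_val) = gcd(3, 17) = 1

Answer: 1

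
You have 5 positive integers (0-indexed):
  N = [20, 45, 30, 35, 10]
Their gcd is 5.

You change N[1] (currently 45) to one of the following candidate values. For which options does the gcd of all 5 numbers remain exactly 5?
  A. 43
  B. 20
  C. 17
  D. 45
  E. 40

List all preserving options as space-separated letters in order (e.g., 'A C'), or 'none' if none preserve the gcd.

Old gcd = 5; gcd of others (without N[1]) = 5
New gcd for candidate v: gcd(5, v). Preserves old gcd iff gcd(5, v) = 5.
  Option A: v=43, gcd(5,43)=1 -> changes
  Option B: v=20, gcd(5,20)=5 -> preserves
  Option C: v=17, gcd(5,17)=1 -> changes
  Option D: v=45, gcd(5,45)=5 -> preserves
  Option E: v=40, gcd(5,40)=5 -> preserves

Answer: B D E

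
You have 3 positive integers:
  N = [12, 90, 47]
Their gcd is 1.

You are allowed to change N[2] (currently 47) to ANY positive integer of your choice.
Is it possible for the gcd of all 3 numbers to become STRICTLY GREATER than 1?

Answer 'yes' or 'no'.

Answer: yes

Derivation:
Current gcd = 1
gcd of all OTHER numbers (without N[2]=47): gcd([12, 90]) = 6
The new gcd after any change is gcd(6, new_value).
This can be at most 6.
Since 6 > old gcd 1, the gcd CAN increase (e.g., set N[2] = 6).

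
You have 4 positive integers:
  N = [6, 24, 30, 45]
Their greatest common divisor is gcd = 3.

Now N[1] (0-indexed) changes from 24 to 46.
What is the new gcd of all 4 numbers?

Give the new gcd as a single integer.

Answer: 1

Derivation:
Numbers: [6, 24, 30, 45], gcd = 3
Change: index 1, 24 -> 46
gcd of the OTHER numbers (without index 1): gcd([6, 30, 45]) = 3
New gcd = gcd(g_others, new_val) = gcd(3, 46) = 1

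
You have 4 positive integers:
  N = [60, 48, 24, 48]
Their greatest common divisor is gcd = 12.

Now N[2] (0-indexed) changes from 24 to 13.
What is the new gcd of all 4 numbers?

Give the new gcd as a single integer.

Answer: 1

Derivation:
Numbers: [60, 48, 24, 48], gcd = 12
Change: index 2, 24 -> 13
gcd of the OTHER numbers (without index 2): gcd([60, 48, 48]) = 12
New gcd = gcd(g_others, new_val) = gcd(12, 13) = 1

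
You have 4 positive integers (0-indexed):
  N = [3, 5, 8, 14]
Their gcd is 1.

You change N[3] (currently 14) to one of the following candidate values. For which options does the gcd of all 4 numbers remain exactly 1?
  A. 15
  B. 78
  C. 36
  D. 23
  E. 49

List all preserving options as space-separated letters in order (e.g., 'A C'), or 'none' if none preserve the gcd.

Old gcd = 1; gcd of others (without N[3]) = 1
New gcd for candidate v: gcd(1, v). Preserves old gcd iff gcd(1, v) = 1.
  Option A: v=15, gcd(1,15)=1 -> preserves
  Option B: v=78, gcd(1,78)=1 -> preserves
  Option C: v=36, gcd(1,36)=1 -> preserves
  Option D: v=23, gcd(1,23)=1 -> preserves
  Option E: v=49, gcd(1,49)=1 -> preserves

Answer: A B C D E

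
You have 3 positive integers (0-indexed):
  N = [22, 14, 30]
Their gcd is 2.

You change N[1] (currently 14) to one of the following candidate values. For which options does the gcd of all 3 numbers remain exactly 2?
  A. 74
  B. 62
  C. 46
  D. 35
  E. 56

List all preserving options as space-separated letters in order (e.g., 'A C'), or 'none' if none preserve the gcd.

Answer: A B C E

Derivation:
Old gcd = 2; gcd of others (without N[1]) = 2
New gcd for candidate v: gcd(2, v). Preserves old gcd iff gcd(2, v) = 2.
  Option A: v=74, gcd(2,74)=2 -> preserves
  Option B: v=62, gcd(2,62)=2 -> preserves
  Option C: v=46, gcd(2,46)=2 -> preserves
  Option D: v=35, gcd(2,35)=1 -> changes
  Option E: v=56, gcd(2,56)=2 -> preserves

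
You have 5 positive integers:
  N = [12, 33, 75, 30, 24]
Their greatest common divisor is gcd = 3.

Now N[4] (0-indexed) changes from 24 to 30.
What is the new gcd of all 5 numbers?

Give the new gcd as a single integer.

Numbers: [12, 33, 75, 30, 24], gcd = 3
Change: index 4, 24 -> 30
gcd of the OTHER numbers (without index 4): gcd([12, 33, 75, 30]) = 3
New gcd = gcd(g_others, new_val) = gcd(3, 30) = 3

Answer: 3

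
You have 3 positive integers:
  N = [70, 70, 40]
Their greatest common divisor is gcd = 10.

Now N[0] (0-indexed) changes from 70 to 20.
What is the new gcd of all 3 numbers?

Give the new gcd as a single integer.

Numbers: [70, 70, 40], gcd = 10
Change: index 0, 70 -> 20
gcd of the OTHER numbers (without index 0): gcd([70, 40]) = 10
New gcd = gcd(g_others, new_val) = gcd(10, 20) = 10

Answer: 10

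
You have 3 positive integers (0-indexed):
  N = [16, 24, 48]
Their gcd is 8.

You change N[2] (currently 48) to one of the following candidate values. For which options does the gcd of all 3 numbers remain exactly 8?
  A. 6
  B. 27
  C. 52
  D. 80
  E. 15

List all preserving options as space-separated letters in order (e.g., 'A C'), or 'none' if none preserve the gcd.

Answer: D

Derivation:
Old gcd = 8; gcd of others (without N[2]) = 8
New gcd for candidate v: gcd(8, v). Preserves old gcd iff gcd(8, v) = 8.
  Option A: v=6, gcd(8,6)=2 -> changes
  Option B: v=27, gcd(8,27)=1 -> changes
  Option C: v=52, gcd(8,52)=4 -> changes
  Option D: v=80, gcd(8,80)=8 -> preserves
  Option E: v=15, gcd(8,15)=1 -> changes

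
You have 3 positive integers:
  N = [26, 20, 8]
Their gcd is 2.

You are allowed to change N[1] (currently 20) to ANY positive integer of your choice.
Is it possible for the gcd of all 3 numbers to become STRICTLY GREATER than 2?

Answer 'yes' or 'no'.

Answer: no

Derivation:
Current gcd = 2
gcd of all OTHER numbers (without N[1]=20): gcd([26, 8]) = 2
The new gcd after any change is gcd(2, new_value).
This can be at most 2.
Since 2 = old gcd 2, the gcd can only stay the same or decrease.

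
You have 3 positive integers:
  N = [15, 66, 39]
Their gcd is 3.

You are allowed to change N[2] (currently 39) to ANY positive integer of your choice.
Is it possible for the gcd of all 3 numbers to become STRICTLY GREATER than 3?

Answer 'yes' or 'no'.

Answer: no

Derivation:
Current gcd = 3
gcd of all OTHER numbers (without N[2]=39): gcd([15, 66]) = 3
The new gcd after any change is gcd(3, new_value).
This can be at most 3.
Since 3 = old gcd 3, the gcd can only stay the same or decrease.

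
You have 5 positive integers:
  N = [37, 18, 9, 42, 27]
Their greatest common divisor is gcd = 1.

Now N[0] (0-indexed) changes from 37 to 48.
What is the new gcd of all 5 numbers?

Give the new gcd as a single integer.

Answer: 3

Derivation:
Numbers: [37, 18, 9, 42, 27], gcd = 1
Change: index 0, 37 -> 48
gcd of the OTHER numbers (without index 0): gcd([18, 9, 42, 27]) = 3
New gcd = gcd(g_others, new_val) = gcd(3, 48) = 3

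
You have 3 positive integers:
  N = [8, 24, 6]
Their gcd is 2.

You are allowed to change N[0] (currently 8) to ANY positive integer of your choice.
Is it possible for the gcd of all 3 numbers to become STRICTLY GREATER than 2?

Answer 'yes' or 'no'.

Current gcd = 2
gcd of all OTHER numbers (without N[0]=8): gcd([24, 6]) = 6
The new gcd after any change is gcd(6, new_value).
This can be at most 6.
Since 6 > old gcd 2, the gcd CAN increase (e.g., set N[0] = 6).

Answer: yes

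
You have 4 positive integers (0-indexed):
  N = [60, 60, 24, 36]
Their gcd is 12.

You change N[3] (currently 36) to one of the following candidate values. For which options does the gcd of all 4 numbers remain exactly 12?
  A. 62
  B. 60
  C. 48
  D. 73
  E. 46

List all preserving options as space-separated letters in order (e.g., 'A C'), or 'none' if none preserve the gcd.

Answer: B C

Derivation:
Old gcd = 12; gcd of others (without N[3]) = 12
New gcd for candidate v: gcd(12, v). Preserves old gcd iff gcd(12, v) = 12.
  Option A: v=62, gcd(12,62)=2 -> changes
  Option B: v=60, gcd(12,60)=12 -> preserves
  Option C: v=48, gcd(12,48)=12 -> preserves
  Option D: v=73, gcd(12,73)=1 -> changes
  Option E: v=46, gcd(12,46)=2 -> changes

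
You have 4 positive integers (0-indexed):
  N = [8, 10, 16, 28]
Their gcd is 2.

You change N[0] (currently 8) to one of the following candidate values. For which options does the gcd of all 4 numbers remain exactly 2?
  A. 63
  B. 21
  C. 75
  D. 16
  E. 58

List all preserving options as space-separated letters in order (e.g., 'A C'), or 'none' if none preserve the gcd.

Answer: D E

Derivation:
Old gcd = 2; gcd of others (without N[0]) = 2
New gcd for candidate v: gcd(2, v). Preserves old gcd iff gcd(2, v) = 2.
  Option A: v=63, gcd(2,63)=1 -> changes
  Option B: v=21, gcd(2,21)=1 -> changes
  Option C: v=75, gcd(2,75)=1 -> changes
  Option D: v=16, gcd(2,16)=2 -> preserves
  Option E: v=58, gcd(2,58)=2 -> preserves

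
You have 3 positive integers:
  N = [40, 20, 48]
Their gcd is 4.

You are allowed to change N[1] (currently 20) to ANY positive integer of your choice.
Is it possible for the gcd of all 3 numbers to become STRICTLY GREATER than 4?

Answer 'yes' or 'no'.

Answer: yes

Derivation:
Current gcd = 4
gcd of all OTHER numbers (without N[1]=20): gcd([40, 48]) = 8
The new gcd after any change is gcd(8, new_value).
This can be at most 8.
Since 8 > old gcd 4, the gcd CAN increase (e.g., set N[1] = 8).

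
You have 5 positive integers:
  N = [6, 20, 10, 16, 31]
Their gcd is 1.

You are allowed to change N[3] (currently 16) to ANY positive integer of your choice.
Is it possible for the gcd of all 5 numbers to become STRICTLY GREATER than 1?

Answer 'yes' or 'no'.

Answer: no

Derivation:
Current gcd = 1
gcd of all OTHER numbers (without N[3]=16): gcd([6, 20, 10, 31]) = 1
The new gcd after any change is gcd(1, new_value).
This can be at most 1.
Since 1 = old gcd 1, the gcd can only stay the same or decrease.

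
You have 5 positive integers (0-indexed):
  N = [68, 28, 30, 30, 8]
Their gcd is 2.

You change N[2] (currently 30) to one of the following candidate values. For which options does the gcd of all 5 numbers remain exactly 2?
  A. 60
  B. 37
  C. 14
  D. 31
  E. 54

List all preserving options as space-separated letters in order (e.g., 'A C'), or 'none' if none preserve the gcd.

Answer: A C E

Derivation:
Old gcd = 2; gcd of others (without N[2]) = 2
New gcd for candidate v: gcd(2, v). Preserves old gcd iff gcd(2, v) = 2.
  Option A: v=60, gcd(2,60)=2 -> preserves
  Option B: v=37, gcd(2,37)=1 -> changes
  Option C: v=14, gcd(2,14)=2 -> preserves
  Option D: v=31, gcd(2,31)=1 -> changes
  Option E: v=54, gcd(2,54)=2 -> preserves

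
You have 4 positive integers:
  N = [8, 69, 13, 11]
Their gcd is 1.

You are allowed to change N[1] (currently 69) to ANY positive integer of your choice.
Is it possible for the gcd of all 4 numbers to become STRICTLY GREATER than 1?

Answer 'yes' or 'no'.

Answer: no

Derivation:
Current gcd = 1
gcd of all OTHER numbers (without N[1]=69): gcd([8, 13, 11]) = 1
The new gcd after any change is gcd(1, new_value).
This can be at most 1.
Since 1 = old gcd 1, the gcd can only stay the same or decrease.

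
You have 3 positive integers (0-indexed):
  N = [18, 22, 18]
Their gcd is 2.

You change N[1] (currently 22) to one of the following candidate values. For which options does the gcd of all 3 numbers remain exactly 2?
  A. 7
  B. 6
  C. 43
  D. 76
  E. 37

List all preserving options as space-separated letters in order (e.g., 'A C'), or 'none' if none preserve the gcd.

Old gcd = 2; gcd of others (without N[1]) = 18
New gcd for candidate v: gcd(18, v). Preserves old gcd iff gcd(18, v) = 2.
  Option A: v=7, gcd(18,7)=1 -> changes
  Option B: v=6, gcd(18,6)=6 -> changes
  Option C: v=43, gcd(18,43)=1 -> changes
  Option D: v=76, gcd(18,76)=2 -> preserves
  Option E: v=37, gcd(18,37)=1 -> changes

Answer: D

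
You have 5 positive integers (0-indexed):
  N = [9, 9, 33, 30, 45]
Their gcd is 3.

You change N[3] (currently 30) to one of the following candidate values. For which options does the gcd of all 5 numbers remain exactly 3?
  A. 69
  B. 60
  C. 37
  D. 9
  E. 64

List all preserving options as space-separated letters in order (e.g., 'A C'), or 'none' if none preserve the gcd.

Answer: A B D

Derivation:
Old gcd = 3; gcd of others (without N[3]) = 3
New gcd for candidate v: gcd(3, v). Preserves old gcd iff gcd(3, v) = 3.
  Option A: v=69, gcd(3,69)=3 -> preserves
  Option B: v=60, gcd(3,60)=3 -> preserves
  Option C: v=37, gcd(3,37)=1 -> changes
  Option D: v=9, gcd(3,9)=3 -> preserves
  Option E: v=64, gcd(3,64)=1 -> changes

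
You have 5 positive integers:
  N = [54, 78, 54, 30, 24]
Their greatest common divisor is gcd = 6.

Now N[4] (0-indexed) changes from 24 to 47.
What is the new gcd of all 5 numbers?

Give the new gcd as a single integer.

Answer: 1

Derivation:
Numbers: [54, 78, 54, 30, 24], gcd = 6
Change: index 4, 24 -> 47
gcd of the OTHER numbers (without index 4): gcd([54, 78, 54, 30]) = 6
New gcd = gcd(g_others, new_val) = gcd(6, 47) = 1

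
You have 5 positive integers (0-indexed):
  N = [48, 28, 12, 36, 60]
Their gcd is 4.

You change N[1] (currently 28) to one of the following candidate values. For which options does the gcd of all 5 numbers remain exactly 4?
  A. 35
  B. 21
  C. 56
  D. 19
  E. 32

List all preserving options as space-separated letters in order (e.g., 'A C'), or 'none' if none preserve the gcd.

Answer: C E

Derivation:
Old gcd = 4; gcd of others (without N[1]) = 12
New gcd for candidate v: gcd(12, v). Preserves old gcd iff gcd(12, v) = 4.
  Option A: v=35, gcd(12,35)=1 -> changes
  Option B: v=21, gcd(12,21)=3 -> changes
  Option C: v=56, gcd(12,56)=4 -> preserves
  Option D: v=19, gcd(12,19)=1 -> changes
  Option E: v=32, gcd(12,32)=4 -> preserves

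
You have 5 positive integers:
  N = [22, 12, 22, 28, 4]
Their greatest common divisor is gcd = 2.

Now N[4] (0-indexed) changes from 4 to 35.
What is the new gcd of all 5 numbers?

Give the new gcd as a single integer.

Answer: 1

Derivation:
Numbers: [22, 12, 22, 28, 4], gcd = 2
Change: index 4, 4 -> 35
gcd of the OTHER numbers (without index 4): gcd([22, 12, 22, 28]) = 2
New gcd = gcd(g_others, new_val) = gcd(2, 35) = 1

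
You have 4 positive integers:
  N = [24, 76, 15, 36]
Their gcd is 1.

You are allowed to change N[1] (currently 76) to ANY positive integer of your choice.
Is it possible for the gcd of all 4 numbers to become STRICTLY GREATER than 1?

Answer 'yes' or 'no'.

Answer: yes

Derivation:
Current gcd = 1
gcd of all OTHER numbers (without N[1]=76): gcd([24, 15, 36]) = 3
The new gcd after any change is gcd(3, new_value).
This can be at most 3.
Since 3 > old gcd 1, the gcd CAN increase (e.g., set N[1] = 3).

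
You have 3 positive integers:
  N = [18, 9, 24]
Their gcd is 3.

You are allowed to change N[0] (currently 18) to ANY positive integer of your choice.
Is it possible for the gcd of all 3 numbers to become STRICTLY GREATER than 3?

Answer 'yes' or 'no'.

Current gcd = 3
gcd of all OTHER numbers (without N[0]=18): gcd([9, 24]) = 3
The new gcd after any change is gcd(3, new_value).
This can be at most 3.
Since 3 = old gcd 3, the gcd can only stay the same or decrease.

Answer: no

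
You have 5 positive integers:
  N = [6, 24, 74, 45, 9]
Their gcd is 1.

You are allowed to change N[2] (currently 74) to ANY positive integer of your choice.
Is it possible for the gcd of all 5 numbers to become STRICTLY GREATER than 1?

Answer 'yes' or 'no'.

Answer: yes

Derivation:
Current gcd = 1
gcd of all OTHER numbers (without N[2]=74): gcd([6, 24, 45, 9]) = 3
The new gcd after any change is gcd(3, new_value).
This can be at most 3.
Since 3 > old gcd 1, the gcd CAN increase (e.g., set N[2] = 3).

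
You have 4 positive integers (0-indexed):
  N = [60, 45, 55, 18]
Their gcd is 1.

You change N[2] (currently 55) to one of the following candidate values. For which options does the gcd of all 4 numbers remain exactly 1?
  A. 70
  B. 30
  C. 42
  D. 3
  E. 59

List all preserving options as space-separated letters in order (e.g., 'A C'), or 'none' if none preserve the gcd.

Answer: A E

Derivation:
Old gcd = 1; gcd of others (without N[2]) = 3
New gcd for candidate v: gcd(3, v). Preserves old gcd iff gcd(3, v) = 1.
  Option A: v=70, gcd(3,70)=1 -> preserves
  Option B: v=30, gcd(3,30)=3 -> changes
  Option C: v=42, gcd(3,42)=3 -> changes
  Option D: v=3, gcd(3,3)=3 -> changes
  Option E: v=59, gcd(3,59)=1 -> preserves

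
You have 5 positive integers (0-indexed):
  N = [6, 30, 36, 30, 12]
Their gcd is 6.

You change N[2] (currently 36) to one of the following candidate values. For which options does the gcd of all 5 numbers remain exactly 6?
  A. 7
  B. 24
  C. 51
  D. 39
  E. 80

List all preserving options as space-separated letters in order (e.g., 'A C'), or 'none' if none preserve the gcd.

Old gcd = 6; gcd of others (without N[2]) = 6
New gcd for candidate v: gcd(6, v). Preserves old gcd iff gcd(6, v) = 6.
  Option A: v=7, gcd(6,7)=1 -> changes
  Option B: v=24, gcd(6,24)=6 -> preserves
  Option C: v=51, gcd(6,51)=3 -> changes
  Option D: v=39, gcd(6,39)=3 -> changes
  Option E: v=80, gcd(6,80)=2 -> changes

Answer: B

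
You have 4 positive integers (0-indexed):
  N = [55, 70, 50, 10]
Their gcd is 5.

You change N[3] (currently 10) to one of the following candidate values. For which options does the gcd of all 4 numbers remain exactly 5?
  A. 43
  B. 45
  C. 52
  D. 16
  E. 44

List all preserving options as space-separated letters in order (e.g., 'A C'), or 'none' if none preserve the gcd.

Answer: B

Derivation:
Old gcd = 5; gcd of others (without N[3]) = 5
New gcd for candidate v: gcd(5, v). Preserves old gcd iff gcd(5, v) = 5.
  Option A: v=43, gcd(5,43)=1 -> changes
  Option B: v=45, gcd(5,45)=5 -> preserves
  Option C: v=52, gcd(5,52)=1 -> changes
  Option D: v=16, gcd(5,16)=1 -> changes
  Option E: v=44, gcd(5,44)=1 -> changes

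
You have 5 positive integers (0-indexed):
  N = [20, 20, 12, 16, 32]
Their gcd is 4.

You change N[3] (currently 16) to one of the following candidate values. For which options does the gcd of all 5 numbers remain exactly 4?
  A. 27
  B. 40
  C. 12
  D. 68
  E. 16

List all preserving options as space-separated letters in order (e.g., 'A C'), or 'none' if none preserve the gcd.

Answer: B C D E

Derivation:
Old gcd = 4; gcd of others (without N[3]) = 4
New gcd for candidate v: gcd(4, v). Preserves old gcd iff gcd(4, v) = 4.
  Option A: v=27, gcd(4,27)=1 -> changes
  Option B: v=40, gcd(4,40)=4 -> preserves
  Option C: v=12, gcd(4,12)=4 -> preserves
  Option D: v=68, gcd(4,68)=4 -> preserves
  Option E: v=16, gcd(4,16)=4 -> preserves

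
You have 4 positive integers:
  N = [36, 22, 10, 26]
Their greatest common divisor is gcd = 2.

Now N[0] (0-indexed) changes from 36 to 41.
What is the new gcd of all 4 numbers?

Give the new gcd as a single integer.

Numbers: [36, 22, 10, 26], gcd = 2
Change: index 0, 36 -> 41
gcd of the OTHER numbers (without index 0): gcd([22, 10, 26]) = 2
New gcd = gcd(g_others, new_val) = gcd(2, 41) = 1

Answer: 1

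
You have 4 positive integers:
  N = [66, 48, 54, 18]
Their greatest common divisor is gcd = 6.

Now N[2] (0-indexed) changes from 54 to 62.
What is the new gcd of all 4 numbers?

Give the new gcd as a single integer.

Answer: 2

Derivation:
Numbers: [66, 48, 54, 18], gcd = 6
Change: index 2, 54 -> 62
gcd of the OTHER numbers (without index 2): gcd([66, 48, 18]) = 6
New gcd = gcd(g_others, new_val) = gcd(6, 62) = 2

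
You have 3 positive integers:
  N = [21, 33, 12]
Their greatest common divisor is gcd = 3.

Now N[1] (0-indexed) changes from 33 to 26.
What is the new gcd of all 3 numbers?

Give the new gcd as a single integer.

Numbers: [21, 33, 12], gcd = 3
Change: index 1, 33 -> 26
gcd of the OTHER numbers (without index 1): gcd([21, 12]) = 3
New gcd = gcd(g_others, new_val) = gcd(3, 26) = 1

Answer: 1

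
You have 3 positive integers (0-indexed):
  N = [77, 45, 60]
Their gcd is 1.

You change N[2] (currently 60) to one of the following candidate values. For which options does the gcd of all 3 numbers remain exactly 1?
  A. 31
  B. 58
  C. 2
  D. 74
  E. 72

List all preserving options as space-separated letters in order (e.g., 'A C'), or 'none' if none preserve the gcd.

Old gcd = 1; gcd of others (without N[2]) = 1
New gcd for candidate v: gcd(1, v). Preserves old gcd iff gcd(1, v) = 1.
  Option A: v=31, gcd(1,31)=1 -> preserves
  Option B: v=58, gcd(1,58)=1 -> preserves
  Option C: v=2, gcd(1,2)=1 -> preserves
  Option D: v=74, gcd(1,74)=1 -> preserves
  Option E: v=72, gcd(1,72)=1 -> preserves

Answer: A B C D E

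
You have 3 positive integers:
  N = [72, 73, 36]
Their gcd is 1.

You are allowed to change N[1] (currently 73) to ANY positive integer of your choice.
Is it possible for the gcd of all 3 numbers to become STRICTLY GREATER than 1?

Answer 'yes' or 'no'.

Current gcd = 1
gcd of all OTHER numbers (without N[1]=73): gcd([72, 36]) = 36
The new gcd after any change is gcd(36, new_value).
This can be at most 36.
Since 36 > old gcd 1, the gcd CAN increase (e.g., set N[1] = 36).

Answer: yes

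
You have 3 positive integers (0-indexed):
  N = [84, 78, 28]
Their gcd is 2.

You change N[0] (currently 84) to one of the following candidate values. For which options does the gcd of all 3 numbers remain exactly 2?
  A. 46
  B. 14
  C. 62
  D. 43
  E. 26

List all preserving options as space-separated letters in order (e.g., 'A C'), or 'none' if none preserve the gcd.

Old gcd = 2; gcd of others (without N[0]) = 2
New gcd for candidate v: gcd(2, v). Preserves old gcd iff gcd(2, v) = 2.
  Option A: v=46, gcd(2,46)=2 -> preserves
  Option B: v=14, gcd(2,14)=2 -> preserves
  Option C: v=62, gcd(2,62)=2 -> preserves
  Option D: v=43, gcd(2,43)=1 -> changes
  Option E: v=26, gcd(2,26)=2 -> preserves

Answer: A B C E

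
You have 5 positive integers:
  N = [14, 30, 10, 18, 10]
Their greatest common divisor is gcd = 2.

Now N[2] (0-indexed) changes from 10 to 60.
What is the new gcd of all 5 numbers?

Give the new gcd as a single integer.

Numbers: [14, 30, 10, 18, 10], gcd = 2
Change: index 2, 10 -> 60
gcd of the OTHER numbers (without index 2): gcd([14, 30, 18, 10]) = 2
New gcd = gcd(g_others, new_val) = gcd(2, 60) = 2

Answer: 2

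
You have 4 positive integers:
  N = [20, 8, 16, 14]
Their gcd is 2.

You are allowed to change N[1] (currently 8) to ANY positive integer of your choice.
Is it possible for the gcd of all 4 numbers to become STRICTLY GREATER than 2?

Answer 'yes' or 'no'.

Current gcd = 2
gcd of all OTHER numbers (without N[1]=8): gcd([20, 16, 14]) = 2
The new gcd after any change is gcd(2, new_value).
This can be at most 2.
Since 2 = old gcd 2, the gcd can only stay the same or decrease.

Answer: no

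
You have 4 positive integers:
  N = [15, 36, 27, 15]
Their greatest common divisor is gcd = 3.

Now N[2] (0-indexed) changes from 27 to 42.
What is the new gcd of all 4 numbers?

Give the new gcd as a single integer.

Numbers: [15, 36, 27, 15], gcd = 3
Change: index 2, 27 -> 42
gcd of the OTHER numbers (without index 2): gcd([15, 36, 15]) = 3
New gcd = gcd(g_others, new_val) = gcd(3, 42) = 3

Answer: 3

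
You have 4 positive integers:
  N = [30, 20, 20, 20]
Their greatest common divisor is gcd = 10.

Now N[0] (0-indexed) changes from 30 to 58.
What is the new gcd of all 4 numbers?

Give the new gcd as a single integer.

Numbers: [30, 20, 20, 20], gcd = 10
Change: index 0, 30 -> 58
gcd of the OTHER numbers (without index 0): gcd([20, 20, 20]) = 20
New gcd = gcd(g_others, new_val) = gcd(20, 58) = 2

Answer: 2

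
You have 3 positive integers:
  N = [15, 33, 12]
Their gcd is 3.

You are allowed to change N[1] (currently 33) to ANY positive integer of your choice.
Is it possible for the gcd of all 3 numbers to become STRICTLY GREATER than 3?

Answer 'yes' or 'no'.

Current gcd = 3
gcd of all OTHER numbers (without N[1]=33): gcd([15, 12]) = 3
The new gcd after any change is gcd(3, new_value).
This can be at most 3.
Since 3 = old gcd 3, the gcd can only stay the same or decrease.

Answer: no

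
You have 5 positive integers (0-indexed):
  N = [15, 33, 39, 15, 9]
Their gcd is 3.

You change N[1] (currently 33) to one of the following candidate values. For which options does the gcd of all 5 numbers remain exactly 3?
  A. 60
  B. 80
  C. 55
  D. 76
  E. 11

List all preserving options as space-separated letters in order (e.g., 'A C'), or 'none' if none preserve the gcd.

Old gcd = 3; gcd of others (without N[1]) = 3
New gcd for candidate v: gcd(3, v). Preserves old gcd iff gcd(3, v) = 3.
  Option A: v=60, gcd(3,60)=3 -> preserves
  Option B: v=80, gcd(3,80)=1 -> changes
  Option C: v=55, gcd(3,55)=1 -> changes
  Option D: v=76, gcd(3,76)=1 -> changes
  Option E: v=11, gcd(3,11)=1 -> changes

Answer: A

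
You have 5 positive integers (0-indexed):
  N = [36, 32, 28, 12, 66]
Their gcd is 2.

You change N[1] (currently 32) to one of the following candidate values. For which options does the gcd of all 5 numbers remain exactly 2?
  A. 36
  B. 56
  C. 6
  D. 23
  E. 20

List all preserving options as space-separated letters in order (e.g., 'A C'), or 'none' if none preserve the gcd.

Answer: A B C E

Derivation:
Old gcd = 2; gcd of others (without N[1]) = 2
New gcd for candidate v: gcd(2, v). Preserves old gcd iff gcd(2, v) = 2.
  Option A: v=36, gcd(2,36)=2 -> preserves
  Option B: v=56, gcd(2,56)=2 -> preserves
  Option C: v=6, gcd(2,6)=2 -> preserves
  Option D: v=23, gcd(2,23)=1 -> changes
  Option E: v=20, gcd(2,20)=2 -> preserves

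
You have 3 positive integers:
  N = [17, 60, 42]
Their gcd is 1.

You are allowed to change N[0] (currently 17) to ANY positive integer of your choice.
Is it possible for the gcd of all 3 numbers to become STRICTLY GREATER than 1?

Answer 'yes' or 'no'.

Current gcd = 1
gcd of all OTHER numbers (without N[0]=17): gcd([60, 42]) = 6
The new gcd after any change is gcd(6, new_value).
This can be at most 6.
Since 6 > old gcd 1, the gcd CAN increase (e.g., set N[0] = 6).

Answer: yes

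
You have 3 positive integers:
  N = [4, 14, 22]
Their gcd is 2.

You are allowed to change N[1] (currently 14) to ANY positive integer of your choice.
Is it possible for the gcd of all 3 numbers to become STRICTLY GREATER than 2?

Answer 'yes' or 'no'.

Answer: no

Derivation:
Current gcd = 2
gcd of all OTHER numbers (without N[1]=14): gcd([4, 22]) = 2
The new gcd after any change is gcd(2, new_value).
This can be at most 2.
Since 2 = old gcd 2, the gcd can only stay the same or decrease.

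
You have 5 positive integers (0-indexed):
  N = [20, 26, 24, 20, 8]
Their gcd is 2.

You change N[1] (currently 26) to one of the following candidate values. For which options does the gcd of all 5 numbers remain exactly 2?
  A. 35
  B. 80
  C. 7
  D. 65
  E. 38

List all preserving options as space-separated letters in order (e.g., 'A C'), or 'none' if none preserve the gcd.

Answer: E

Derivation:
Old gcd = 2; gcd of others (without N[1]) = 4
New gcd for candidate v: gcd(4, v). Preserves old gcd iff gcd(4, v) = 2.
  Option A: v=35, gcd(4,35)=1 -> changes
  Option B: v=80, gcd(4,80)=4 -> changes
  Option C: v=7, gcd(4,7)=1 -> changes
  Option D: v=65, gcd(4,65)=1 -> changes
  Option E: v=38, gcd(4,38)=2 -> preserves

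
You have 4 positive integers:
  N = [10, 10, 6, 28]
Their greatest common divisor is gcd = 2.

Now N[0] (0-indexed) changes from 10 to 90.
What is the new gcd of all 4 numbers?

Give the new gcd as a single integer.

Answer: 2

Derivation:
Numbers: [10, 10, 6, 28], gcd = 2
Change: index 0, 10 -> 90
gcd of the OTHER numbers (without index 0): gcd([10, 6, 28]) = 2
New gcd = gcd(g_others, new_val) = gcd(2, 90) = 2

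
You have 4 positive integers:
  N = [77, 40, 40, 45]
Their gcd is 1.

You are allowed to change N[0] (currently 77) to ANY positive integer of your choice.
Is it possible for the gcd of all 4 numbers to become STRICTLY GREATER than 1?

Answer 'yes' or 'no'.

Answer: yes

Derivation:
Current gcd = 1
gcd of all OTHER numbers (without N[0]=77): gcd([40, 40, 45]) = 5
The new gcd after any change is gcd(5, new_value).
This can be at most 5.
Since 5 > old gcd 1, the gcd CAN increase (e.g., set N[0] = 5).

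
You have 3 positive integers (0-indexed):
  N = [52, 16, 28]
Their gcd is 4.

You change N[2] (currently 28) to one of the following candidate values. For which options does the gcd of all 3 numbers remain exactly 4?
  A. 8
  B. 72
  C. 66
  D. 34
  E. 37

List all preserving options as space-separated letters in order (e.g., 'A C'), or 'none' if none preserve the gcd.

Answer: A B

Derivation:
Old gcd = 4; gcd of others (without N[2]) = 4
New gcd for candidate v: gcd(4, v). Preserves old gcd iff gcd(4, v) = 4.
  Option A: v=8, gcd(4,8)=4 -> preserves
  Option B: v=72, gcd(4,72)=4 -> preserves
  Option C: v=66, gcd(4,66)=2 -> changes
  Option D: v=34, gcd(4,34)=2 -> changes
  Option E: v=37, gcd(4,37)=1 -> changes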